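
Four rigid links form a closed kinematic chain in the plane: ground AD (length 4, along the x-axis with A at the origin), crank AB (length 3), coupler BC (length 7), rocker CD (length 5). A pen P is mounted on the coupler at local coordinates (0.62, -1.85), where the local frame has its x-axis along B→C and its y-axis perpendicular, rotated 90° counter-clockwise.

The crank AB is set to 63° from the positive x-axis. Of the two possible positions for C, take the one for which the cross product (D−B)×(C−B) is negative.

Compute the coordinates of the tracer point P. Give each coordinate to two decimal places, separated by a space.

A=(0,0), D=(4.00,0)
B = A + 3.00·(cos63°, sin63°) = (1.3620, 2.6730)
|BD| = 3.7556
circle(B,7.00) ∩ circle(D,5.00): a=5.0730, h=4.8233
  candidates: C₊=(8.3584,2.4503) cross=18.114; C₋=(1.4925,-4.3258) cross=-18.114
  mode - wants cross < 0 → take C=(1.4925,-4.3258) (cross=-18.114)
ex = (C−B)/|BC| = (0.0186,-0.9998); ey = (0.9998,0.0186)
P = B + 0.62·ex + -1.85·ey = (-0.4761,2.0186)

-0.48 2.02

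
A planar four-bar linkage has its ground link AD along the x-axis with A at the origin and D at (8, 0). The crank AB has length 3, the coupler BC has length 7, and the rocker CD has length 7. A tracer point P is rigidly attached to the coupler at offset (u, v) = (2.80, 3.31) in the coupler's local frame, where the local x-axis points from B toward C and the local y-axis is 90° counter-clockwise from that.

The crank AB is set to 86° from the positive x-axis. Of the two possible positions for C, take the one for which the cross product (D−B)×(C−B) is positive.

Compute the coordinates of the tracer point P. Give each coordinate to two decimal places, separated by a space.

A=(0,0), D=(8.00,0)
B = A + 3.00·(cos86°, sin86°) = (0.2093, 2.9927)
|BD| = 8.3458
circle(B,7.00) ∩ circle(D,7.00): a=4.1729, h=5.6202
  candidates: C₊=(6.1200,6.7428) cross=46.905; C₋=(2.0893,-3.7501) cross=-46.905
  mode + wants cross > 0 → take C=(6.1200,6.7428) (cross=46.905)
ex = (C−B)/|BC| = (0.8444,0.5357); ey = (-0.5357,0.8444)
P = B + 2.80·ex + 3.31·ey = (0.8003,7.2877)

0.80 7.29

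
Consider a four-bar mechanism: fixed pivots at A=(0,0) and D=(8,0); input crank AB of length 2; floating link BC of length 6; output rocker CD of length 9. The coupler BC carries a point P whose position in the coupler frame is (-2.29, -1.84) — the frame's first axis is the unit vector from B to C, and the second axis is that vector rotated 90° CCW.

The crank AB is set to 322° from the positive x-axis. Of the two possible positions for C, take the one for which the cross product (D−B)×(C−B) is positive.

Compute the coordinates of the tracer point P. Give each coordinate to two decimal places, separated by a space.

3.87 -3.07

A=(0,0), D=(8.00,0)
B = A + 2.00·(cos322°, sin322°) = (1.5760, -1.2313)
|BD| = 6.5409
circle(B,6.00) ∩ circle(D,9.00): a=-0.1694, h=5.9976
  candidates: C₊=(0.2806,4.6272) cross=39.230; C₋=(2.5387,-7.1536) cross=-39.230
  mode + wants cross > 0 → take C=(0.2806,4.6272) (cross=39.230)
ex = (C−B)/|BC| = (-0.2159,0.9764); ey = (-0.9764,-0.2159)
P = B + -2.29·ex + -1.84·ey = (3.8670,-3.0700)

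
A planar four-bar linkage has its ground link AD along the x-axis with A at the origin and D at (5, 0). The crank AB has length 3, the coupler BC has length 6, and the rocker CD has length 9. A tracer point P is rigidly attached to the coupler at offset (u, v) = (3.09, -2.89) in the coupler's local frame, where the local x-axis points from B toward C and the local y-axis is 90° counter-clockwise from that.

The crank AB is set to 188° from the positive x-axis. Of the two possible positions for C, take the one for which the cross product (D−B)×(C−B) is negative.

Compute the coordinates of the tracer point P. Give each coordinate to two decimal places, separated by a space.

A=(0,0), D=(5.00,0)
B = A + 3.00·(cos188°, sin188°) = (-2.9708, -0.4175)
|BD| = 7.9817
circle(B,6.00) ∩ circle(D,9.00): a=1.1719, h=5.8844
  candidates: C₊=(-2.1083,5.5202) cross=46.968; C₋=(-1.4927,-6.2326) cross=-46.968
  mode - wants cross < 0 → take C=(-1.4927,-6.2326) (cross=-46.968)
ex = (C−B)/|BC| = (0.2464,-0.9692); ey = (0.9692,0.2464)
P = B + 3.09·ex + -2.89·ey = (-5.0105,-4.1243)

-5.01 -4.12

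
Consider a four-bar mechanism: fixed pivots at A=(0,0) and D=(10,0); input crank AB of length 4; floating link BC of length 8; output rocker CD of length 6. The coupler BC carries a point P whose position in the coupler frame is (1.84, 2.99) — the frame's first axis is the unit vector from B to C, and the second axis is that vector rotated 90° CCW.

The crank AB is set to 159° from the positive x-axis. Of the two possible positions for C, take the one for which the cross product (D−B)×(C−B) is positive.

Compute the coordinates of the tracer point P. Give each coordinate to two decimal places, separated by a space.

-2.01 4.49

A=(0,0), D=(10.00,0)
B = A + 4.00·(cos159°, sin159°) = (-3.7343, 1.4335)
|BD| = 13.8089
circle(B,8.00) ∩ circle(D,6.00): a=7.9183, h=1.1404
  candidates: C₊=(4.2596,1.7457) cross=15.748; C₋=(4.0228,-0.5228) cross=-15.748
  mode + wants cross > 0 → take C=(4.2596,1.7457) (cross=15.748)
ex = (C−B)/|BC| = (0.9992,0.0390); ey = (-0.0390,0.9992)
P = B + 1.84·ex + 2.99·ey = (-2.0124,4.4930)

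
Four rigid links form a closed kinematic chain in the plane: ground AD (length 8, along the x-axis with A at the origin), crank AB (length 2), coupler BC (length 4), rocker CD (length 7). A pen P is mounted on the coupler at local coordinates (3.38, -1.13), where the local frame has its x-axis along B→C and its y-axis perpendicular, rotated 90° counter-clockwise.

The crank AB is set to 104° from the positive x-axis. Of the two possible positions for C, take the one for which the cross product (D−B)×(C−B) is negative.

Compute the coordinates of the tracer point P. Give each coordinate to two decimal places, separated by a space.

-0.08 -1.60

A=(0,0), D=(8.00,0)
B = A + 2.00·(cos104°, sin104°) = (-0.4838, 1.9406)
|BD| = 8.7030
circle(B,4.00) ∩ circle(D,7.00): a=2.4556, h=3.1576
  candidates: C₊=(2.6140,4.4711) cross=27.480; C₋=(1.2058,-1.6850) cross=-27.480
  mode - wants cross < 0 → take C=(1.2058,-1.6850) (cross=-27.480)
ex = (C−B)/|BC| = (0.4224,-0.9064); ey = (0.9064,0.4224)
P = B + 3.38·ex + -1.13·ey = (-0.0803,-1.6004)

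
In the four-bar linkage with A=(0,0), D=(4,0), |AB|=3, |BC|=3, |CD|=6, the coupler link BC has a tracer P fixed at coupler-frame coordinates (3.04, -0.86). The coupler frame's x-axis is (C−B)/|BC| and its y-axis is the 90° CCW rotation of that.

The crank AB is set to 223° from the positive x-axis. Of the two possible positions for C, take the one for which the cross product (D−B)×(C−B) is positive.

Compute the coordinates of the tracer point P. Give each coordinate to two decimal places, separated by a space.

A=(0,0), D=(4.00,0)
B = A + 3.00·(cos223°, sin223°) = (-2.1941, -2.0460)
|BD| = 6.5232
circle(B,3.00) ∩ circle(D,6.00): a=1.1921, h=2.7530
  candidates: C₊=(-1.9256,0.9420) cross=17.958; C₋=(-0.1987,-4.2862) cross=-17.958
  mode + wants cross > 0 → take C=(-1.9256,0.9420) (cross=17.958)
ex = (C−B)/|BC| = (0.0895,0.9960); ey = (-0.9960,0.0895)
P = B + 3.04·ex + -0.86·ey = (-1.0655,0.9048)

-1.07 0.90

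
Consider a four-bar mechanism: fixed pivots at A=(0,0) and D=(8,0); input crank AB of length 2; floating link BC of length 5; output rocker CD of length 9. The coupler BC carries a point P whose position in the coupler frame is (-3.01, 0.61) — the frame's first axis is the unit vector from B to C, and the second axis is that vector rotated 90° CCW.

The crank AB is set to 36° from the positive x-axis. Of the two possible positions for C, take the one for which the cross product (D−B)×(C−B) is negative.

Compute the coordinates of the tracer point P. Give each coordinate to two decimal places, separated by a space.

A=(0,0), D=(8.00,0)
B = A + 2.00·(cos36°, sin36°) = (1.6180, 1.1756)
|BD| = 6.4893
circle(B,5.00) ∩ circle(D,9.00): a=-1.0701, h=4.8841
  candidates: C₊=(1.4504,6.1728) cross=31.695; C₋=(-0.3191,-3.4339) cross=-31.695
  mode - wants cross < 0 → take C=(-0.3191,-3.4339) (cross=-31.695)
ex = (C−B)/|BC| = (-0.3874,-0.9219); ey = (0.9219,-0.3874)
P = B + -3.01·ex + 0.61·ey = (3.3466,3.7141)

3.35 3.71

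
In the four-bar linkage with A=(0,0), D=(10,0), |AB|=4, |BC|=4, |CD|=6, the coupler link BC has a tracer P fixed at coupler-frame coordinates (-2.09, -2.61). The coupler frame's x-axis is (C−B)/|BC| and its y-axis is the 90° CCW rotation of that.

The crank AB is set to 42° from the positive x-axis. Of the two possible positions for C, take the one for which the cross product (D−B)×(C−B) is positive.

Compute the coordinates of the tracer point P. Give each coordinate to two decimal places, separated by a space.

A=(0,0), D=(10.00,0)
B = A + 4.00·(cos42°, sin42°) = (2.9726, 2.6765)
|BD| = 7.5199
circle(B,4.00) ∩ circle(D,6.00): a=2.4301, h=3.1772
  candidates: C₊=(6.3744,4.7807) cross=23.892; C₋=(4.1127,-1.1575) cross=-23.892
  mode + wants cross > 0 → take C=(6.3744,4.7807) (cross=23.892)
ex = (C−B)/|BC| = (0.8505,0.5260); ey = (-0.5260,0.8505)
P = B + -2.09·ex + -2.61·ey = (2.5681,-0.6426)

2.57 -0.64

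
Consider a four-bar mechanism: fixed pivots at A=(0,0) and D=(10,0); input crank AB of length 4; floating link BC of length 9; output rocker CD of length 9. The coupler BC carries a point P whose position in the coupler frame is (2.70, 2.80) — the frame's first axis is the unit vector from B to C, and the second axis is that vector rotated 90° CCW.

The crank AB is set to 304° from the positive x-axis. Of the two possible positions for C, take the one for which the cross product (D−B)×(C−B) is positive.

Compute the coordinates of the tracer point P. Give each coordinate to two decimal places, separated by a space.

A=(0,0), D=(10.00,0)
B = A + 4.00·(cos304°, sin304°) = (2.2368, -3.3162)
|BD| = 8.4418
circle(B,9.00) ∩ circle(D,9.00): a=4.2209, h=7.9488
  candidates: C₊=(2.9959,5.6518) cross=67.103; C₋=(9.2409,-8.9679) cross=-67.103
  mode + wants cross > 0 → take C=(2.9959,5.6518) (cross=67.103)
ex = (C−B)/|BC| = (0.0843,0.9964); ey = (-0.9964,0.0843)
P = B + 2.70·ex + 2.80·ey = (-0.3255,-0.3896)

-0.33 -0.39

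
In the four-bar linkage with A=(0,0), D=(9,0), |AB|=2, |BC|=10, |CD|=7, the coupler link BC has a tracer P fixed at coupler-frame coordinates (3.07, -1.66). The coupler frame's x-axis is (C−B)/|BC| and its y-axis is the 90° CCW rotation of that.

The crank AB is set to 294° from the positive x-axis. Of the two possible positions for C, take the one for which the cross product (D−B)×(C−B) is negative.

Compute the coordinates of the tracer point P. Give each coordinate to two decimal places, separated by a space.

2.59 -4.83

A=(0,0), D=(9.00,0)
B = A + 2.00·(cos294°, sin294°) = (0.8135, -1.8271)
|BD| = 8.3879
circle(B,10.00) ∩ circle(D,7.00): a=7.2340, h=6.9042
  candidates: C₊=(6.3699,6.4871) cross=57.912; C₋=(9.3777,-6.9898) cross=-57.912
  mode - wants cross < 0 → take C=(9.3777,-6.9898) (cross=-57.912)
ex = (C−B)/|BC| = (0.8564,-0.5163); ey = (0.5163,0.8564)
P = B + 3.07·ex + -1.66·ey = (2.5857,-4.8337)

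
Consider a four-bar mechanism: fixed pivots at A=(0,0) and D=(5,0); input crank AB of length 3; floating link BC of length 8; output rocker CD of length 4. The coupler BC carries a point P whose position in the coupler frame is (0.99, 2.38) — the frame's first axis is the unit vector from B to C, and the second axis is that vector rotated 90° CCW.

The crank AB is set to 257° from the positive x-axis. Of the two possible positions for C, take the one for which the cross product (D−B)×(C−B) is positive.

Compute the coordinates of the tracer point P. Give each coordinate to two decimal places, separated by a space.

-2.13 -0.79

A=(0,0), D=(5.00,0)
B = A + 3.00·(cos257°, sin257°) = (-0.6749, -2.9231)
|BD| = 6.3835
circle(B,8.00) ∩ circle(D,4.00): a=6.9514, h=3.9595
  candidates: C₊=(3.6918,3.7800) cross=25.275; C₋=(7.3181,-3.2598) cross=-25.275
  mode + wants cross > 0 → take C=(3.6918,3.7800) (cross=25.275)
ex = (C−B)/|BC| = (0.5458,0.8379); ey = (-0.8379,0.5458)
P = B + 0.99·ex + 2.38·ey = (-2.1287,-0.7945)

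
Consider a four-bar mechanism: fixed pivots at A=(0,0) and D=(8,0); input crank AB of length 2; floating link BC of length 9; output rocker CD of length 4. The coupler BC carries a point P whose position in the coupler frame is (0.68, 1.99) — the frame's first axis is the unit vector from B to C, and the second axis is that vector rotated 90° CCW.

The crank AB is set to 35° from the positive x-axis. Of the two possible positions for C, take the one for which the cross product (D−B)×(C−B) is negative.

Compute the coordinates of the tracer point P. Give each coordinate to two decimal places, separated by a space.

3.31 2.43

A=(0,0), D=(8.00,0)
B = A + 2.00·(cos35°, sin35°) = (1.6383, 1.1472)
|BD| = 6.4643
circle(B,9.00) ∩ circle(D,4.00): a=8.2598, h=3.5744
  candidates: C₊=(10.4013,3.1990) cross=23.106; C₋=(9.1327,-3.8363) cross=-23.106
  mode - wants cross < 0 → take C=(9.1327,-3.8363) (cross=-23.106)
ex = (C−B)/|BC| = (0.8327,-0.5537); ey = (0.5537,0.8327)
P = B + 0.68·ex + 1.99·ey = (3.3064,2.4277)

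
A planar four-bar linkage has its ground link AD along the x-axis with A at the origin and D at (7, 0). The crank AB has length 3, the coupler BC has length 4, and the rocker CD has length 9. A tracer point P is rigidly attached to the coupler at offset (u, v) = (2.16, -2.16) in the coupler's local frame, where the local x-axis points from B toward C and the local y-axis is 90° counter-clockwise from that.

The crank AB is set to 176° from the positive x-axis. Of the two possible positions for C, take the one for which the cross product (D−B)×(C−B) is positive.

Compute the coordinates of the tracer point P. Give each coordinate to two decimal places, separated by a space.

-0.09 1.15

A=(0,0), D=(7.00,0)
B = A + 3.00·(cos176°, sin176°) = (-2.9927, 0.2093)
|BD| = 9.9949
circle(B,4.00) ∩ circle(D,9.00): a=1.7458, h=3.5989
  candidates: C₊=(-1.1719,3.7709) cross=35.971; C₋=(-1.3227,-3.4254) cross=-35.971
  mode + wants cross > 0 → take C=(-1.1719,3.7709) (cross=35.971)
ex = (C−B)/|BC| = (0.4552,0.8904); ey = (-0.8904,0.4552)
P = B + 2.16·ex + -2.16·ey = (-0.0862,1.1493)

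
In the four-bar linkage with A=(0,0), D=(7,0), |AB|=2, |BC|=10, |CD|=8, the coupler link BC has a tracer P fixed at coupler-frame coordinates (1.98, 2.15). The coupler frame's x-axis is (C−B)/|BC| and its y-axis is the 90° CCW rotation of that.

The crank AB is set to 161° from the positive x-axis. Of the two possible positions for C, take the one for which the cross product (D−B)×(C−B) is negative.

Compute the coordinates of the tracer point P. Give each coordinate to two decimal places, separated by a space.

A=(0,0), D=(7.00,0)
B = A + 2.00·(cos161°, sin161°) = (-1.8910, 0.6511)
|BD| = 8.9148
circle(B,10.00) ∩ circle(D,8.00): a=6.4765, h=7.6194
  candidates: C₊=(5.1247,7.7771) cross=67.925; C₋=(4.0117,-7.4209) cross=-67.925
  mode - wants cross < 0 → take C=(4.0117,-7.4209) (cross=-67.925)
ex = (C−B)/|BC| = (0.5903,-0.8072); ey = (0.8072,0.5903)
P = B + 1.98·ex + 2.15·ey = (1.0132,0.3220)

1.01 0.32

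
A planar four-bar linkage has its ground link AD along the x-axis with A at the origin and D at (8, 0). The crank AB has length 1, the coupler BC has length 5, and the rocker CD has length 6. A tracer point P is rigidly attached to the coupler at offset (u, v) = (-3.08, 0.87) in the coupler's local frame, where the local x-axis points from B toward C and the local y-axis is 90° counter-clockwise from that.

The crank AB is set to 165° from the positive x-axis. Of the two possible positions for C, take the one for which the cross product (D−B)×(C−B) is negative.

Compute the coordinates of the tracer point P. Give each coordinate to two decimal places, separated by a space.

-2.72 2.93

A=(0,0), D=(8.00,0)
B = A + 1.00·(cos165°, sin165°) = (-0.9659, 0.2588)
|BD| = 8.9697
circle(B,5.00) ∩ circle(D,6.00): a=3.8717, h=3.1639
  candidates: C₊=(2.9954,3.3097) cross=28.379; C₋=(2.8128,-3.0155) cross=-28.379
  mode - wants cross < 0 → take C=(2.8128,-3.0155) (cross=-28.379)
ex = (C−B)/|BC| = (0.7557,-0.6549); ey = (0.6549,0.7557)
P = B + -3.08·ex + 0.87·ey = (-2.7239,2.9333)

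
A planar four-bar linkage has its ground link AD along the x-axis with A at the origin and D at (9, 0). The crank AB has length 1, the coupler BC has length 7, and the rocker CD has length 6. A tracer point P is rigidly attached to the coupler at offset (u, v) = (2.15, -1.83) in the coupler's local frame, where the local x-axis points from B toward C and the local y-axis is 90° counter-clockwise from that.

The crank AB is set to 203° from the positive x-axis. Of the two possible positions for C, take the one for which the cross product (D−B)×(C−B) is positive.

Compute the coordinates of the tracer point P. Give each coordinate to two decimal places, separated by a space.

1.90 -0.47

A=(0,0), D=(9.00,0)
B = A + 1.00·(cos203°, sin203°) = (-0.9205, -0.3907)
|BD| = 9.9282
circle(B,7.00) ∩ circle(D,6.00): a=5.6188, h=4.1748
  candidates: C₊=(4.5296,4.0020) cross=41.448; C₋=(4.8582,-4.3412) cross=-41.448
  mode + wants cross > 0 → take C=(4.5296,4.0020) (cross=41.448)
ex = (C−B)/|BC| = (0.7786,0.6275); ey = (-0.6275,0.7786)
P = B + 2.15·ex + -1.83·ey = (1.9018,-0.4664)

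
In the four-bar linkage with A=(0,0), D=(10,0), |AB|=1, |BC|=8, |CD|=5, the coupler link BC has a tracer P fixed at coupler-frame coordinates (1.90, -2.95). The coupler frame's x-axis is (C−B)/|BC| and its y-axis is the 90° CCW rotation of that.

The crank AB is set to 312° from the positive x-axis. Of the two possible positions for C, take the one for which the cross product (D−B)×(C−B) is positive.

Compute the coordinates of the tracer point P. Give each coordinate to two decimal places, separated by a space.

3.96 -1.97

A=(0,0), D=(10.00,0)
B = A + 1.00·(cos312°, sin312°) = (0.6691, -0.7431)
|BD| = 9.3604
circle(B,8.00) ∩ circle(D,5.00): a=6.7634, h=4.2727
  candidates: C₊=(7.0720,4.0530) cross=39.994; C₋=(7.7504,-4.4654) cross=-39.994
  mode + wants cross > 0 → take C=(7.0720,4.0530) (cross=39.994)
ex = (C−B)/|BC| = (0.8004,0.5995); ey = (-0.5995,0.8004)
P = B + 1.90·ex + -2.95·ey = (3.9584,-1.9651)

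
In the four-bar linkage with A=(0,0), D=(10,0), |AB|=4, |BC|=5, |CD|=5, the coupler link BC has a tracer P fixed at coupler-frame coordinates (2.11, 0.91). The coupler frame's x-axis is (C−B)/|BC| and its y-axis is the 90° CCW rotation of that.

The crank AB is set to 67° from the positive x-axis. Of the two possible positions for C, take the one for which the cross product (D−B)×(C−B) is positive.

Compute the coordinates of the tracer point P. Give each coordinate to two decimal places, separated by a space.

A=(0,0), D=(10.00,0)
B = A + 4.00·(cos67°, sin67°) = (1.5629, 3.6820)
|BD| = 9.2055
circle(B,5.00) ∩ circle(D,5.00): a=4.6028, h=1.9531
  candidates: C₊=(6.5627,3.6311) cross=17.979; C₋=(5.0003,0.0509) cross=-17.979
  mode + wants cross > 0 → take C=(6.5627,3.6311) (cross=17.979)
ex = (C−B)/|BC| = (0.9999,-0.0102); ey = (0.0102,0.9999)
P = B + 2.11·ex + 0.91·ey = (3.6821,4.5705)

3.68 4.57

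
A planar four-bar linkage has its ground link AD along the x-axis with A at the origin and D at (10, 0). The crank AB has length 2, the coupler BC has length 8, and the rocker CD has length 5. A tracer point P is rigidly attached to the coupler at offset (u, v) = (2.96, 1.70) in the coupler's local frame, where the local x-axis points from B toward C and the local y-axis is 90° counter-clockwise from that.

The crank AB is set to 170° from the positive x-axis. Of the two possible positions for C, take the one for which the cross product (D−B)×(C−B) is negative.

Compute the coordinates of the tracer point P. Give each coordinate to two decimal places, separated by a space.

1.39 0.96

A=(0,0), D=(10.00,0)
B = A + 2.00·(cos170°, sin170°) = (-1.9696, 0.3473)
|BD| = 11.9747
circle(B,8.00) ∩ circle(D,5.00): a=7.6158, h=2.4495
  candidates: C₊=(5.7140,2.5749) cross=29.332; C₋=(5.5719,-2.3221) cross=-29.332
  mode - wants cross < 0 → take C=(5.5719,-2.3221) (cross=-29.332)
ex = (C−B)/|BC| = (0.9427,-0.3337); ey = (0.3337,0.9427)
P = B + 2.96·ex + 1.70·ey = (1.3880,0.9622)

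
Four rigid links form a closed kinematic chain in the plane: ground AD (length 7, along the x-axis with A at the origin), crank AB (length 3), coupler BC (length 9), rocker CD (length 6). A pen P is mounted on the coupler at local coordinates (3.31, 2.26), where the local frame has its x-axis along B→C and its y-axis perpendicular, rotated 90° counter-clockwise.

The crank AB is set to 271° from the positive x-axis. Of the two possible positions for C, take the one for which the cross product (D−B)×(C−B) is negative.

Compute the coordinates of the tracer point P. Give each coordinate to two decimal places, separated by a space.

A=(0,0), D=(7.00,0)
B = A + 3.00·(cos271°, sin271°) = (0.0524, -2.9995)
|BD| = 7.5675
circle(B,9.00) ∩ circle(D,6.00): a=6.7570, h=5.9450
  candidates: C₊=(3.8994,5.1368) cross=44.989; C₋=(8.6123,-5.7793) cross=-44.989
  mode - wants cross < 0 → take C=(8.6123,-5.7793) (cross=-44.989)
ex = (C−B)/|BC| = (0.9511,-0.3089); ey = (0.3089,0.9511)
P = B + 3.31·ex + 2.26·ey = (3.8986,-1.8724)

3.90 -1.87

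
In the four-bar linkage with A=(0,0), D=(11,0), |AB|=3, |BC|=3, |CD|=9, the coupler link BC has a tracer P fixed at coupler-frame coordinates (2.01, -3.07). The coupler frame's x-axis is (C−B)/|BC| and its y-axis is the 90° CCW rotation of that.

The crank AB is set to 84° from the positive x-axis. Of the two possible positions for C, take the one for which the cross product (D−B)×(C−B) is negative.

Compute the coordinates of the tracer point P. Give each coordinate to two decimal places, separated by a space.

A=(0,0), D=(11.00,0)
B = A + 3.00·(cos84°, sin84°) = (0.3136, 2.9836)
|BD| = 11.0951
circle(B,3.00) ∩ circle(D,9.00): a=2.3029, h=1.9227
  candidates: C₊=(3.0487,4.2162) cross=21.333; C₋=(2.0146,0.5124) cross=-21.333
  mode - wants cross < 0 → take C=(2.0146,0.5124) (cross=-21.333)
ex = (C−B)/|BC| = (0.5670,-0.8237); ey = (0.8237,0.5670)
P = B + 2.01·ex + -3.07·ey = (-1.0755,-0.4128)

-1.08 -0.41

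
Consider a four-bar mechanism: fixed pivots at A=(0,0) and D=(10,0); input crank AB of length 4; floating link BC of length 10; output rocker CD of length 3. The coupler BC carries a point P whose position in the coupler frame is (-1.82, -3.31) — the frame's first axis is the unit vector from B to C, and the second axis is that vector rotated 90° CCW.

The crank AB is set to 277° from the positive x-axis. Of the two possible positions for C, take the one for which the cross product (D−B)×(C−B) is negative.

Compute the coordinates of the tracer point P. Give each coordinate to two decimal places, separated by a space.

A=(0,0), D=(10.00,0)
B = A + 4.00·(cos277°, sin277°) = (0.4875, -3.9702)
|BD| = 10.3078
circle(B,10.00) ∩ circle(D,3.00): a=9.5680, h=2.9074
  candidates: C₊=(8.1975,2.3981) cross=29.968; C₋=(10.4371,-2.9680) cross=-29.968
  mode - wants cross < 0 → take C=(10.4371,-2.9680) (cross=-29.968)
ex = (C−B)/|BC| = (0.9950,0.1002); ey = (-0.1002,0.9950)
P = B + -1.82·ex + -3.31·ey = (-0.9916,-7.4459)

-0.99 -7.45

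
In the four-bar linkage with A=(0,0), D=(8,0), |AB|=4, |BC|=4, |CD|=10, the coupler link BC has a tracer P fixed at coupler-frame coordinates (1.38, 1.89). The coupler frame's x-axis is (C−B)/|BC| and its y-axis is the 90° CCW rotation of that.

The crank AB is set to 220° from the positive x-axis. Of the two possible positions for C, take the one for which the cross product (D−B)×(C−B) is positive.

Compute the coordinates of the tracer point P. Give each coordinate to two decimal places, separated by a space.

-4.48 -0.71

A=(0,0), D=(8.00,0)
B = A + 4.00·(cos220°, sin220°) = (-3.0642, -2.5712)
|BD| = 11.3590
circle(B,4.00) ∩ circle(D,10.00): a=1.9820, h=3.4744
  candidates: C₊=(-1.9201,1.2617) cross=39.466; C₋=(-0.3472,-5.5068) cross=-39.466
  mode + wants cross > 0 → take C=(-1.9201,1.2617) (cross=39.466)
ex = (C−B)/|BC| = (0.2860,0.9582); ey = (-0.9582,0.2860)
P = B + 1.38·ex + 1.89·ey = (-4.4805,-0.7082)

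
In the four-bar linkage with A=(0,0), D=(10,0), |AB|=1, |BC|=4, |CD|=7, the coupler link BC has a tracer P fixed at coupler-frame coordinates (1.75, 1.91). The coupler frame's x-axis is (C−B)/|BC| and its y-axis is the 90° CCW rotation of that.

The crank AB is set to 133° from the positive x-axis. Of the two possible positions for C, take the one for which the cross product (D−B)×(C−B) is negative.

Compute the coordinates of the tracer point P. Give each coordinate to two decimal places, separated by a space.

A=(0,0), D=(10.00,0)
B = A + 1.00·(cos133°, sin133°) = (-0.6820, 0.7314)
|BD| = 10.7070
circle(B,4.00) ∩ circle(D,7.00): a=3.8125, h=1.2104
  candidates: C₊=(3.2042,1.6786) cross=12.960; C₋=(3.0389,-0.7367) cross=-12.960
  mode - wants cross < 0 → take C=(3.0389,-0.7367) (cross=-12.960)
ex = (C−B)/|BC| = (0.9302,-0.3670); ey = (0.3670,0.9302)
P = B + 1.75·ex + 1.91·ey = (1.6469,1.8658)

1.65 1.87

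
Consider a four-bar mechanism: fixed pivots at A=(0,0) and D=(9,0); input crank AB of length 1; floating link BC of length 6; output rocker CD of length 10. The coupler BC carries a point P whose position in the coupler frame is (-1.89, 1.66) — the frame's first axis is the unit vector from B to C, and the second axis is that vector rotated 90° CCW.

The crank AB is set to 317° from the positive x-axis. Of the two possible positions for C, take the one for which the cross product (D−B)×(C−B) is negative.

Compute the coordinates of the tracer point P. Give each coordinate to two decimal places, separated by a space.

2.13 1.41

A=(0,0), D=(9.00,0)
B = A + 1.00·(cos317°, sin317°) = (0.7314, -0.6820)
|BD| = 8.2967
circle(B,6.00) ∩ circle(D,10.00): a=0.2914, h=5.9929
  candidates: C₊=(0.5292,5.3146) cross=49.722; C₋=(1.5144,-6.6307) cross=-49.722
  mode - wants cross < 0 → take C=(1.5144,-6.6307) (cross=-49.722)
ex = (C−B)/|BC| = (0.1305,-0.9914); ey = (0.9914,0.1305)
P = B + -1.89·ex + 1.66·ey = (2.1305,1.4085)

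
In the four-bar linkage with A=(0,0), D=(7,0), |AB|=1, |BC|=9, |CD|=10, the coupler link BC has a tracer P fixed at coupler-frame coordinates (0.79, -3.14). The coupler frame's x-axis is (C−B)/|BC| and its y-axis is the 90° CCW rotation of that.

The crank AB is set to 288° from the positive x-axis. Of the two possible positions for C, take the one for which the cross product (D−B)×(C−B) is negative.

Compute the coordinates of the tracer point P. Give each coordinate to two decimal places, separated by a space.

A=(0,0), D=(7.00,0)
B = A + 1.00·(cos288°, sin288°) = (0.3090, -0.9511)
|BD| = 6.7582
circle(B,9.00) ∩ circle(D,10.00): a=1.9734, h=8.7810
  candidates: C₊=(1.0271,8.0203) cross=59.344; C₋=(3.4985,-9.3669) cross=-59.344
  mode - wants cross < 0 → take C=(3.4985,-9.3669) (cross=-59.344)
ex = (C−B)/|BC| = (0.3544,-0.9351); ey = (0.9351,0.3544)
P = B + 0.79·ex + -3.14·ey = (-2.3472,-2.8026)

-2.35 -2.80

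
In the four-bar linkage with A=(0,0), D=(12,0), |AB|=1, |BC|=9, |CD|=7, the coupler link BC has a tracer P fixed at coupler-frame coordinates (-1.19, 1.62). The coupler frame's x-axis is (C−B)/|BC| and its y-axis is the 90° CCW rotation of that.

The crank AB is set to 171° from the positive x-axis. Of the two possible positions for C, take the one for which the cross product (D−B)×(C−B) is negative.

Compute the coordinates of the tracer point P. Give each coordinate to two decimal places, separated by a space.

-1.15 2.16

A=(0,0), D=(12.00,0)
B = A + 1.00·(cos171°, sin171°) = (-0.9877, 0.1564)
|BD| = 12.9886
circle(B,9.00) ∩ circle(D,7.00): a=7.7262, h=4.6159
  candidates: C₊=(6.7935,4.6789) cross=59.954; C₋=(6.6823,-4.5522) cross=-59.954
  mode - wants cross < 0 → take C=(6.6823,-4.5522) (cross=-59.954)
ex = (C−B)/|BC| = (0.8522,-0.5232); ey = (0.5232,0.8522)
P = B + -1.19·ex + 1.62·ey = (-1.1543,2.1596)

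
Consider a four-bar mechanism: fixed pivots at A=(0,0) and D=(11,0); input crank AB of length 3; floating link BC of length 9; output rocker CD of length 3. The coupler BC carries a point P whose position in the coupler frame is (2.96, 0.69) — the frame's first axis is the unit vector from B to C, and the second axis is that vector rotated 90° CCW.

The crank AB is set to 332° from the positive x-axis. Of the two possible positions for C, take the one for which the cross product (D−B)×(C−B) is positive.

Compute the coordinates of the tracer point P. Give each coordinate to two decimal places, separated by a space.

4.90 0.63

A=(0,0), D=(11.00,0)
B = A + 3.00·(cos332°, sin332°) = (2.6488, -1.4084)
|BD| = 8.4691
circle(B,9.00) ∩ circle(D,3.00): a=8.4853, h=3.0000
  candidates: C₊=(10.5171,2.9609) cross=25.407; C₋=(11.5149,-2.9555) cross=-25.407
  mode + wants cross > 0 → take C=(10.5171,2.9609) (cross=25.407)
ex = (C−B)/|BC| = (0.8742,0.4855); ey = (-0.4855,0.8742)
P = B + 2.96·ex + 0.69·ey = (4.9016,0.6318)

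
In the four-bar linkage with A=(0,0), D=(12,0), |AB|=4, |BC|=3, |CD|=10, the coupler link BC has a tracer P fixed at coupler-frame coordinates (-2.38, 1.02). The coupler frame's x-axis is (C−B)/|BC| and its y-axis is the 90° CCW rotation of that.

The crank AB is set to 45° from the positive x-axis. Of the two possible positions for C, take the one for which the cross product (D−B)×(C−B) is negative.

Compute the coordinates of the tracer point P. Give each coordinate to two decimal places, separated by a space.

4.47 4.83

A=(0,0), D=(12.00,0)
B = A + 4.00·(cos45°, sin45°) = (2.8284, 2.8284)
|BD| = 9.5978
circle(B,3.00) ∩ circle(D,10.00): a=0.0582, h=2.9994
  candidates: C₊=(3.7680,5.6775) cross=28.788; C₋=(2.0002,-0.0550) cross=-28.788
  mode - wants cross < 0 → take C=(2.0002,-0.0550) (cross=-28.788)
ex = (C−B)/|BC| = (-0.2761,-0.9611); ey = (0.9611,-0.2761)
P = B + -2.38·ex + 1.02·ey = (4.4659,4.8343)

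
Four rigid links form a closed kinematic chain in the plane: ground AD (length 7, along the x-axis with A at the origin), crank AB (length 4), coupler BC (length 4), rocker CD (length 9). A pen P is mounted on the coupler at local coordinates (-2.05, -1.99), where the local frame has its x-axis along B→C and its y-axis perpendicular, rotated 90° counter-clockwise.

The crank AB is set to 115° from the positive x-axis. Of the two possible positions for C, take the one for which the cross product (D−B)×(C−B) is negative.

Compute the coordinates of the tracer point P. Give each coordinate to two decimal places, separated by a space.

-3.52 5.82

A=(0,0), D=(7.00,0)
B = A + 4.00·(cos115°, sin115°) = (-1.6905, 3.6252)
|BD| = 9.4163
circle(B,4.00) ∩ circle(D,9.00): a=1.2567, h=3.7975
  candidates: C₊=(0.9314,6.6462) cross=35.758; C₋=(-1.9927,-0.3633) cross=-35.758
  mode - wants cross < 0 → take C=(-1.9927,-0.3633) (cross=-35.758)
ex = (C−B)/|BC| = (-0.0755,-0.9971); ey = (0.9971,-0.0755)
P = B + -2.05·ex + -1.99·ey = (-3.5199,5.8197)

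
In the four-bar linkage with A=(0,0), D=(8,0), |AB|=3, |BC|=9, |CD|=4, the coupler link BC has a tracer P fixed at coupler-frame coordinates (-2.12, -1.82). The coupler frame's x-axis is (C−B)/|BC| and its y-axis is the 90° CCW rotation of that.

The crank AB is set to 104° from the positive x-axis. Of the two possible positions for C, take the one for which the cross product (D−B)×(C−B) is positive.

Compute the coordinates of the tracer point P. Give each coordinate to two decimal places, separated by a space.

A=(0,0), D=(8.00,0)
B = A + 3.00·(cos104°, sin104°) = (-0.7258, 2.9109)
|BD| = 9.1985
circle(B,9.00) ∩ circle(D,4.00): a=8.1324, h=3.8553
  candidates: C₊=(8.2088,3.9945) cross=35.463; C₋=(5.7687,-3.3198) cross=-35.463
  mode + wants cross > 0 → take C=(8.2088,3.9945) (cross=35.463)
ex = (C−B)/|BC| = (0.9927,0.1204); ey = (-0.1204,0.9927)
P = B + -2.12·ex + -1.82·ey = (-2.6112,0.8489)

-2.61 0.85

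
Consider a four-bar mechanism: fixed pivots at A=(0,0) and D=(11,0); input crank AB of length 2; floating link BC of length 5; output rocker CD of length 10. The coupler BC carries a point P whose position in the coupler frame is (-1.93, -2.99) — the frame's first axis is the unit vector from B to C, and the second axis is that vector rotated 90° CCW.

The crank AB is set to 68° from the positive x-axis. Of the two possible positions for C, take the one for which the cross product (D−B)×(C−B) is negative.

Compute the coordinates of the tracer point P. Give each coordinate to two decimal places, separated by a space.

A=(0,0), D=(11.00,0)
B = A + 2.00·(cos68°, sin68°) = (0.7492, 1.8544)
|BD| = 10.4172
circle(B,5.00) ∩ circle(D,10.00): a=1.6088, h=4.7341
  candidates: C₊=(3.1750,6.2265) cross=49.316; C₋=(1.4895,-3.0905) cross=-49.316
  mode - wants cross < 0 → take C=(1.4895,-3.0905) (cross=-49.316)
ex = (C−B)/|BC| = (0.1481,-0.9890); ey = (0.9890,0.1481)
P = B + -1.93·ex + -2.99·ey = (-2.4936,3.3204)

-2.49 3.32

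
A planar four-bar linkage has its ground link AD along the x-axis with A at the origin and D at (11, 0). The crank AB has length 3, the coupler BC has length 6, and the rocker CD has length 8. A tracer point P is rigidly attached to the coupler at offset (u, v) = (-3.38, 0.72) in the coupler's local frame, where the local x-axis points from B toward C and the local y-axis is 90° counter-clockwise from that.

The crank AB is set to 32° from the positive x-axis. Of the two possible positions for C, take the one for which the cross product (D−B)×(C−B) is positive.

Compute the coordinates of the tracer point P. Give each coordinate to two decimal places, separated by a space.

-0.07 -0.67

A=(0,0), D=(11.00,0)
B = A + 3.00·(cos32°, sin32°) = (2.5441, 1.5898)
|BD| = 8.6040
circle(B,6.00) ∩ circle(D,8.00): a=2.6749, h=5.3708
  candidates: C₊=(6.1653,6.3738) cross=46.210; C₋=(4.1806,-4.1828) cross=-46.210
  mode + wants cross > 0 → take C=(6.1653,6.3738) (cross=46.210)
ex = (C−B)/|BC| = (0.6035,0.7973); ey = (-0.7973,0.6035)
P = B + -3.38·ex + 0.72·ey = (-0.0699,-0.6707)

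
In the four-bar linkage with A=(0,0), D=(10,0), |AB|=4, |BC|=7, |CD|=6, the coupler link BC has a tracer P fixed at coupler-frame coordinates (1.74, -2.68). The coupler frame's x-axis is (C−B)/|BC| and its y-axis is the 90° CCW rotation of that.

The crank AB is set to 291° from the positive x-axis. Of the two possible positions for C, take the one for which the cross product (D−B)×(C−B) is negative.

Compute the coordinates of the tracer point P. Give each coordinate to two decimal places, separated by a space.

A=(0,0), D=(10.00,0)
B = A + 4.00·(cos291°, sin291°) = (1.4335, -3.7343)
|BD| = 9.3451
circle(B,7.00) ∩ circle(D,6.00): a=5.3681, h=4.4926
  candidates: C₊=(4.5591,2.5291) cross=41.984; C₋=(8.1496,-5.7075) cross=-41.984
  mode - wants cross < 0 → take C=(8.1496,-5.7075) (cross=-41.984)
ex = (C−B)/|BC| = (0.9594,-0.2819); ey = (0.2819,0.9594)
P = B + 1.74·ex + -2.68·ey = (2.3474,-6.7961)

2.35 -6.80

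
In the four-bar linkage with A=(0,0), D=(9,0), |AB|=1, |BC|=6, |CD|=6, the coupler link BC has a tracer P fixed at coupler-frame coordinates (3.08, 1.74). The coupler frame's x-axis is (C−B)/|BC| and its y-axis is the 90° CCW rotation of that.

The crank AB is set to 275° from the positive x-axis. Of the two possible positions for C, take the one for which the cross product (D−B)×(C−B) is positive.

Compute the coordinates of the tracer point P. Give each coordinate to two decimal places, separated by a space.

0.85 2.46

A=(0,0), D=(9.00,0)
B = A + 1.00·(cos275°, sin275°) = (0.0872, -0.9962)
|BD| = 8.9683
circle(B,6.00) ∩ circle(D,6.00): a=4.4842, h=3.9865
  candidates: C₊=(4.1008,3.4637) cross=35.752; C₋=(4.9864,-4.4599) cross=-35.752
  mode + wants cross > 0 → take C=(4.1008,3.4637) (cross=35.752)
ex = (C−B)/|BC| = (0.6689,0.7433); ey = (-0.7433,0.6689)
P = B + 3.08·ex + 1.74·ey = (0.8541,2.4572)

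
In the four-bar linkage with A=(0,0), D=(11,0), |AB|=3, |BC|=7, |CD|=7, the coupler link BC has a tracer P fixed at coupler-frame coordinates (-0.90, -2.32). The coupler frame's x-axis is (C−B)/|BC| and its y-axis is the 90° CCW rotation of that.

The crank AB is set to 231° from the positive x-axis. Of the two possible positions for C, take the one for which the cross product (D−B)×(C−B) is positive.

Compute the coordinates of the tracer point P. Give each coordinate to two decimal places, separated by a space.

A=(0,0), D=(11.00,0)
B = A + 3.00·(cos231°, sin231°) = (-1.8880, -2.3314)
|BD| = 13.0971
circle(B,7.00) ∩ circle(D,7.00): a=6.5486, h=2.4731
  candidates: C₊=(4.1158,1.2679) cross=32.391; C₋=(4.9963,-3.5993) cross=-32.391
  mode + wants cross > 0 → take C=(4.1158,1.2679) (cross=32.391)
ex = (C−B)/|BC| = (0.8577,0.5142); ey = (-0.5142,0.8577)
P = B + -0.90·ex + -2.32·ey = (-1.4670,-4.7840)

-1.47 -4.78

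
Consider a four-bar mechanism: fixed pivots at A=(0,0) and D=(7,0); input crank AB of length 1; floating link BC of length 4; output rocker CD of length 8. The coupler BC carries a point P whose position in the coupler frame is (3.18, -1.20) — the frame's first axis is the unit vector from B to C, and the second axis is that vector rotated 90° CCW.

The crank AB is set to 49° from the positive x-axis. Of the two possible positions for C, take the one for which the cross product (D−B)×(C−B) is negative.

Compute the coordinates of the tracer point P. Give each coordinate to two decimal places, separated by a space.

-1.32 -2.01

A=(0,0), D=(7.00,0)
B = A + 1.00·(cos49°, sin49°) = (0.6561, 0.7547)
|BD| = 6.3887
circle(B,4.00) ∩ circle(D,8.00): a=-0.5623, h=3.9603
  candidates: C₊=(0.5655,4.7537) cross=25.301; C₋=(-0.3702,-3.1114) cross=-25.301
  mode - wants cross < 0 → take C=(-0.3702,-3.1114) (cross=-25.301)
ex = (C−B)/|BC| = (-0.2566,-0.9665); ey = (0.9665,-0.2566)
P = B + 3.18·ex + -1.20·ey = (-1.3196,-2.0110)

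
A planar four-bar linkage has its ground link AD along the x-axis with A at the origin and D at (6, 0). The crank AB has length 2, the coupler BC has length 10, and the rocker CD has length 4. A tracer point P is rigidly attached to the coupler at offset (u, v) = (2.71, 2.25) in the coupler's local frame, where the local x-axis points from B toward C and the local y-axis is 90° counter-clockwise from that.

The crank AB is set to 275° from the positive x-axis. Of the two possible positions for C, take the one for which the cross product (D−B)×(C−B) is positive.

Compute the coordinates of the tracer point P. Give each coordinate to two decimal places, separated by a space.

1.57 1.24

A=(0,0), D=(6.00,0)
B = A + 2.00·(cos275°, sin275°) = (0.1743, -1.9924)
|BD| = 6.1570
circle(B,10.00) ∩ circle(D,4.00): a=9.9000, h=1.4105
  candidates: C₊=(9.0852,2.5459) cross=8.684; C₋=(9.9981,-0.1234) cross=-8.684
  mode + wants cross > 0 → take C=(9.0852,2.5459) (cross=8.684)
ex = (C−B)/|BC| = (0.8911,0.4538); ey = (-0.4538,0.8911)
P = B + 2.71·ex + 2.25·ey = (1.5681,1.2424)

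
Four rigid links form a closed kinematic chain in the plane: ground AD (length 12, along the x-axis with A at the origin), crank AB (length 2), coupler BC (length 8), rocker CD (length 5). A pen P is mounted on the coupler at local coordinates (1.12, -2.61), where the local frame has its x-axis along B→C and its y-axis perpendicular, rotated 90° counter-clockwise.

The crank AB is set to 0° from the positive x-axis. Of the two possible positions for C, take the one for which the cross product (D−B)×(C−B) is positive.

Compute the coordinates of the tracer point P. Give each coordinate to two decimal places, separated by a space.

4.27 -1.71

A=(0,0), D=(12.00,0)
B = A + 2.00·(cos0°, sin0°) = (2.0000, 0.0000)
|BD| = 10.0000
circle(B,8.00) ∩ circle(D,5.00): a=6.9500, h=3.9620
  candidates: C₊=(8.9500,3.9620) cross=39.620; C₋=(8.9500,-3.9620) cross=-39.620
  mode + wants cross > 0 → take C=(8.9500,3.9620) (cross=39.620)
ex = (C−B)/|BC| = (0.8687,0.4953); ey = (-0.4953,0.8687)
P = B + 1.12·ex + -2.61·ey = (4.2656,-1.7128)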